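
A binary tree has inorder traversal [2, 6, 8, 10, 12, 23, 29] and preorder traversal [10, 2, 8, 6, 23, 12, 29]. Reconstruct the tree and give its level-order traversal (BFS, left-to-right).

Inorder:  [2, 6, 8, 10, 12, 23, 29]
Preorder: [10, 2, 8, 6, 23, 12, 29]
Algorithm: preorder visits root first, so consume preorder in order;
for each root, split the current inorder slice at that value into
left-subtree inorder and right-subtree inorder, then recurse.
Recursive splits:
  root=10; inorder splits into left=[2, 6, 8], right=[12, 23, 29]
  root=2; inorder splits into left=[], right=[6, 8]
  root=8; inorder splits into left=[6], right=[]
  root=6; inorder splits into left=[], right=[]
  root=23; inorder splits into left=[12], right=[29]
  root=12; inorder splits into left=[], right=[]
  root=29; inorder splits into left=[], right=[]
Reconstructed level-order: [10, 2, 23, 8, 12, 29, 6]


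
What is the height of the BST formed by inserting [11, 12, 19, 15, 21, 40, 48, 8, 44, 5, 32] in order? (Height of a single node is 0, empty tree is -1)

Insertion order: [11, 12, 19, 15, 21, 40, 48, 8, 44, 5, 32]
Tree (level-order array): [11, 8, 12, 5, None, None, 19, None, None, 15, 21, None, None, None, 40, 32, 48, None, None, 44]
Compute height bottom-up (empty subtree = -1):
  height(5) = 1 + max(-1, -1) = 0
  height(8) = 1 + max(0, -1) = 1
  height(15) = 1 + max(-1, -1) = 0
  height(32) = 1 + max(-1, -1) = 0
  height(44) = 1 + max(-1, -1) = 0
  height(48) = 1 + max(0, -1) = 1
  height(40) = 1 + max(0, 1) = 2
  height(21) = 1 + max(-1, 2) = 3
  height(19) = 1 + max(0, 3) = 4
  height(12) = 1 + max(-1, 4) = 5
  height(11) = 1 + max(1, 5) = 6
Height = 6


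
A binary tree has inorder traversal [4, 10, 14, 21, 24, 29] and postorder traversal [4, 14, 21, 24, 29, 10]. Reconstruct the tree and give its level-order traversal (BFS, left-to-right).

Inorder:   [4, 10, 14, 21, 24, 29]
Postorder: [4, 14, 21, 24, 29, 10]
Algorithm: postorder visits root last, so walk postorder right-to-left;
each value is the root of the current inorder slice — split it at that
value, recurse on the right subtree first, then the left.
Recursive splits:
  root=10; inorder splits into left=[4], right=[14, 21, 24, 29]
  root=29; inorder splits into left=[14, 21, 24], right=[]
  root=24; inorder splits into left=[14, 21], right=[]
  root=21; inorder splits into left=[14], right=[]
  root=14; inorder splits into left=[], right=[]
  root=4; inorder splits into left=[], right=[]
Reconstructed level-order: [10, 4, 29, 24, 21, 14]


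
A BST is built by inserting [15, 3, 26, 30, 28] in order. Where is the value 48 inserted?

Starting tree (level order): [15, 3, 26, None, None, None, 30, 28]
Insertion path: 15 -> 26 -> 30
Result: insert 48 as right child of 30
Final tree (level order): [15, 3, 26, None, None, None, 30, 28, 48]


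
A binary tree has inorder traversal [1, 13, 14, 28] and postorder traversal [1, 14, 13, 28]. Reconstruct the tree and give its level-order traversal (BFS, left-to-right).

Inorder:   [1, 13, 14, 28]
Postorder: [1, 14, 13, 28]
Algorithm: postorder visits root last, so walk postorder right-to-left;
each value is the root of the current inorder slice — split it at that
value, recurse on the right subtree first, then the left.
Recursive splits:
  root=28; inorder splits into left=[1, 13, 14], right=[]
  root=13; inorder splits into left=[1], right=[14]
  root=14; inorder splits into left=[], right=[]
  root=1; inorder splits into left=[], right=[]
Reconstructed level-order: [28, 13, 1, 14]


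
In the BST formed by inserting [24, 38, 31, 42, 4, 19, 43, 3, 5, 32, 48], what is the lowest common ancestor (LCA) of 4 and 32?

Tree insertion order: [24, 38, 31, 42, 4, 19, 43, 3, 5, 32, 48]
Tree (level-order array): [24, 4, 38, 3, 19, 31, 42, None, None, 5, None, None, 32, None, 43, None, None, None, None, None, 48]
In a BST, the LCA of p=4, q=32 is the first node v on the
root-to-leaf path with p <= v <= q (go left if both < v, right if both > v).
Walk from root:
  at 24: 4 <= 24 <= 32, this is the LCA
LCA = 24


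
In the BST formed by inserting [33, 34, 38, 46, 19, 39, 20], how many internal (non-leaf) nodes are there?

Tree built from: [33, 34, 38, 46, 19, 39, 20]
Tree (level-order array): [33, 19, 34, None, 20, None, 38, None, None, None, 46, 39]
Rule: An internal node has at least one child.
Per-node child counts:
  node 33: 2 child(ren)
  node 19: 1 child(ren)
  node 20: 0 child(ren)
  node 34: 1 child(ren)
  node 38: 1 child(ren)
  node 46: 1 child(ren)
  node 39: 0 child(ren)
Matching nodes: [33, 19, 34, 38, 46]
Count of internal (non-leaf) nodes: 5


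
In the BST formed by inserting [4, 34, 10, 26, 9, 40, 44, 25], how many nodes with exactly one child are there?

Tree built from: [4, 34, 10, 26, 9, 40, 44, 25]
Tree (level-order array): [4, None, 34, 10, 40, 9, 26, None, 44, None, None, 25]
Rule: These are nodes with exactly 1 non-null child.
Per-node child counts:
  node 4: 1 child(ren)
  node 34: 2 child(ren)
  node 10: 2 child(ren)
  node 9: 0 child(ren)
  node 26: 1 child(ren)
  node 25: 0 child(ren)
  node 40: 1 child(ren)
  node 44: 0 child(ren)
Matching nodes: [4, 26, 40]
Count of nodes with exactly one child: 3


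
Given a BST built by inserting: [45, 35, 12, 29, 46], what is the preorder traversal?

Tree insertion order: [45, 35, 12, 29, 46]
Tree (level-order array): [45, 35, 46, 12, None, None, None, None, 29]
Preorder traversal: [45, 35, 12, 29, 46]


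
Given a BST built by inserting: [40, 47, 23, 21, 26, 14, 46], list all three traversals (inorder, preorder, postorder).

Tree insertion order: [40, 47, 23, 21, 26, 14, 46]
Tree (level-order array): [40, 23, 47, 21, 26, 46, None, 14]
Inorder (L, root, R): [14, 21, 23, 26, 40, 46, 47]
Preorder (root, L, R): [40, 23, 21, 14, 26, 47, 46]
Postorder (L, R, root): [14, 21, 26, 23, 46, 47, 40]


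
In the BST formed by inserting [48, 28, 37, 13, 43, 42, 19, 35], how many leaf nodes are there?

Tree built from: [48, 28, 37, 13, 43, 42, 19, 35]
Tree (level-order array): [48, 28, None, 13, 37, None, 19, 35, 43, None, None, None, None, 42]
Rule: A leaf has 0 children.
Per-node child counts:
  node 48: 1 child(ren)
  node 28: 2 child(ren)
  node 13: 1 child(ren)
  node 19: 0 child(ren)
  node 37: 2 child(ren)
  node 35: 0 child(ren)
  node 43: 1 child(ren)
  node 42: 0 child(ren)
Matching nodes: [19, 35, 42]
Count of leaf nodes: 3


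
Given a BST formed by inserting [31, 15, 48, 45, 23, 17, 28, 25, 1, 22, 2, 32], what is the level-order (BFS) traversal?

Tree insertion order: [31, 15, 48, 45, 23, 17, 28, 25, 1, 22, 2, 32]
Tree (level-order array): [31, 15, 48, 1, 23, 45, None, None, 2, 17, 28, 32, None, None, None, None, 22, 25]
BFS from the root, enqueuing left then right child of each popped node:
  queue [31] -> pop 31, enqueue [15, 48], visited so far: [31]
  queue [15, 48] -> pop 15, enqueue [1, 23], visited so far: [31, 15]
  queue [48, 1, 23] -> pop 48, enqueue [45], visited so far: [31, 15, 48]
  queue [1, 23, 45] -> pop 1, enqueue [2], visited so far: [31, 15, 48, 1]
  queue [23, 45, 2] -> pop 23, enqueue [17, 28], visited so far: [31, 15, 48, 1, 23]
  queue [45, 2, 17, 28] -> pop 45, enqueue [32], visited so far: [31, 15, 48, 1, 23, 45]
  queue [2, 17, 28, 32] -> pop 2, enqueue [none], visited so far: [31, 15, 48, 1, 23, 45, 2]
  queue [17, 28, 32] -> pop 17, enqueue [22], visited so far: [31, 15, 48, 1, 23, 45, 2, 17]
  queue [28, 32, 22] -> pop 28, enqueue [25], visited so far: [31, 15, 48, 1, 23, 45, 2, 17, 28]
  queue [32, 22, 25] -> pop 32, enqueue [none], visited so far: [31, 15, 48, 1, 23, 45, 2, 17, 28, 32]
  queue [22, 25] -> pop 22, enqueue [none], visited so far: [31, 15, 48, 1, 23, 45, 2, 17, 28, 32, 22]
  queue [25] -> pop 25, enqueue [none], visited so far: [31, 15, 48, 1, 23, 45, 2, 17, 28, 32, 22, 25]
Result: [31, 15, 48, 1, 23, 45, 2, 17, 28, 32, 22, 25]


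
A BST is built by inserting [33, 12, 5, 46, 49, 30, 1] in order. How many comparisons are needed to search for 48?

Search path for 48: 33 -> 46 -> 49
Found: False
Comparisons: 3


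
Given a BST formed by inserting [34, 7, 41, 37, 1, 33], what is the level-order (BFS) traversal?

Tree insertion order: [34, 7, 41, 37, 1, 33]
Tree (level-order array): [34, 7, 41, 1, 33, 37]
BFS from the root, enqueuing left then right child of each popped node:
  queue [34] -> pop 34, enqueue [7, 41], visited so far: [34]
  queue [7, 41] -> pop 7, enqueue [1, 33], visited so far: [34, 7]
  queue [41, 1, 33] -> pop 41, enqueue [37], visited so far: [34, 7, 41]
  queue [1, 33, 37] -> pop 1, enqueue [none], visited so far: [34, 7, 41, 1]
  queue [33, 37] -> pop 33, enqueue [none], visited so far: [34, 7, 41, 1, 33]
  queue [37] -> pop 37, enqueue [none], visited so far: [34, 7, 41, 1, 33, 37]
Result: [34, 7, 41, 1, 33, 37]


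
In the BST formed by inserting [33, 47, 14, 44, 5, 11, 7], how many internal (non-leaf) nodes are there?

Tree built from: [33, 47, 14, 44, 5, 11, 7]
Tree (level-order array): [33, 14, 47, 5, None, 44, None, None, 11, None, None, 7]
Rule: An internal node has at least one child.
Per-node child counts:
  node 33: 2 child(ren)
  node 14: 1 child(ren)
  node 5: 1 child(ren)
  node 11: 1 child(ren)
  node 7: 0 child(ren)
  node 47: 1 child(ren)
  node 44: 0 child(ren)
Matching nodes: [33, 14, 5, 11, 47]
Count of internal (non-leaf) nodes: 5


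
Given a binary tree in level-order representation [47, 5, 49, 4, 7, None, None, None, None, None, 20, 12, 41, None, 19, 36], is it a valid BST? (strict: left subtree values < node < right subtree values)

Level-order array: [47, 5, 49, 4, 7, None, None, None, None, None, 20, 12, 41, None, 19, 36]
Validate using subtree bounds (lo, hi): at each node, require lo < value < hi,
then recurse left with hi=value and right with lo=value.
Preorder trace (stopping at first violation):
  at node 47 with bounds (-inf, +inf): OK
  at node 5 with bounds (-inf, 47): OK
  at node 4 with bounds (-inf, 5): OK
  at node 7 with bounds (5, 47): OK
  at node 20 with bounds (7, 47): OK
  at node 12 with bounds (7, 20): OK
  at node 19 with bounds (12, 20): OK
  at node 41 with bounds (20, 47): OK
  at node 36 with bounds (20, 41): OK
  at node 49 with bounds (47, +inf): OK
No violation found at any node.
Result: Valid BST


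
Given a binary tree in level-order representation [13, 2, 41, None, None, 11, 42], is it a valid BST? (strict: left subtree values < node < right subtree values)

Level-order array: [13, 2, 41, None, None, 11, 42]
Validate using subtree bounds (lo, hi): at each node, require lo < value < hi,
then recurse left with hi=value and right with lo=value.
Preorder trace (stopping at first violation):
  at node 13 with bounds (-inf, +inf): OK
  at node 2 with bounds (-inf, 13): OK
  at node 41 with bounds (13, +inf): OK
  at node 11 with bounds (13, 41): VIOLATION
Node 11 violates its bound: not (13 < 11 < 41).
Result: Not a valid BST


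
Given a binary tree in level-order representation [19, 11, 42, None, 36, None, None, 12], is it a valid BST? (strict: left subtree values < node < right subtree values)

Level-order array: [19, 11, 42, None, 36, None, None, 12]
Validate using subtree bounds (lo, hi): at each node, require lo < value < hi,
then recurse left with hi=value and right with lo=value.
Preorder trace (stopping at first violation):
  at node 19 with bounds (-inf, +inf): OK
  at node 11 with bounds (-inf, 19): OK
  at node 36 with bounds (11, 19): VIOLATION
Node 36 violates its bound: not (11 < 36 < 19).
Result: Not a valid BST


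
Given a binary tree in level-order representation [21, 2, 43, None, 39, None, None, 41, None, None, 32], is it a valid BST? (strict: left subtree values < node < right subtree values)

Level-order array: [21, 2, 43, None, 39, None, None, 41, None, None, 32]
Validate using subtree bounds (lo, hi): at each node, require lo < value < hi,
then recurse left with hi=value and right with lo=value.
Preorder trace (stopping at first violation):
  at node 21 with bounds (-inf, +inf): OK
  at node 2 with bounds (-inf, 21): OK
  at node 39 with bounds (2, 21): VIOLATION
Node 39 violates its bound: not (2 < 39 < 21).
Result: Not a valid BST


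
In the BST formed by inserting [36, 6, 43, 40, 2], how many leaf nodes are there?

Tree built from: [36, 6, 43, 40, 2]
Tree (level-order array): [36, 6, 43, 2, None, 40]
Rule: A leaf has 0 children.
Per-node child counts:
  node 36: 2 child(ren)
  node 6: 1 child(ren)
  node 2: 0 child(ren)
  node 43: 1 child(ren)
  node 40: 0 child(ren)
Matching nodes: [2, 40]
Count of leaf nodes: 2


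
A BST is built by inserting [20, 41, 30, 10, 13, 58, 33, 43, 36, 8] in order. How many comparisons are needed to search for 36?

Search path for 36: 20 -> 41 -> 30 -> 33 -> 36
Found: True
Comparisons: 5


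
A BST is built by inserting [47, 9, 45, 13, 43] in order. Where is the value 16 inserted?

Starting tree (level order): [47, 9, None, None, 45, 13, None, None, 43]
Insertion path: 47 -> 9 -> 45 -> 13 -> 43
Result: insert 16 as left child of 43
Final tree (level order): [47, 9, None, None, 45, 13, None, None, 43, 16]


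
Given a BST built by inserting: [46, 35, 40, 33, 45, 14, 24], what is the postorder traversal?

Tree insertion order: [46, 35, 40, 33, 45, 14, 24]
Tree (level-order array): [46, 35, None, 33, 40, 14, None, None, 45, None, 24]
Postorder traversal: [24, 14, 33, 45, 40, 35, 46]


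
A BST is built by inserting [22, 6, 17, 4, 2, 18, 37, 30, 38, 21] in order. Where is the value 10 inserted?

Starting tree (level order): [22, 6, 37, 4, 17, 30, 38, 2, None, None, 18, None, None, None, None, None, None, None, 21]
Insertion path: 22 -> 6 -> 17
Result: insert 10 as left child of 17
Final tree (level order): [22, 6, 37, 4, 17, 30, 38, 2, None, 10, 18, None, None, None, None, None, None, None, None, None, 21]


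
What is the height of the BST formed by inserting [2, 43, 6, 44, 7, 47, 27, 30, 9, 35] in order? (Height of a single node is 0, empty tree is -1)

Insertion order: [2, 43, 6, 44, 7, 47, 27, 30, 9, 35]
Tree (level-order array): [2, None, 43, 6, 44, None, 7, None, 47, None, 27, None, None, 9, 30, None, None, None, 35]
Compute height bottom-up (empty subtree = -1):
  height(9) = 1 + max(-1, -1) = 0
  height(35) = 1 + max(-1, -1) = 0
  height(30) = 1 + max(-1, 0) = 1
  height(27) = 1 + max(0, 1) = 2
  height(7) = 1 + max(-1, 2) = 3
  height(6) = 1 + max(-1, 3) = 4
  height(47) = 1 + max(-1, -1) = 0
  height(44) = 1 + max(-1, 0) = 1
  height(43) = 1 + max(4, 1) = 5
  height(2) = 1 + max(-1, 5) = 6
Height = 6


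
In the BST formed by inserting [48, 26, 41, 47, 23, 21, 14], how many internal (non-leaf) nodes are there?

Tree built from: [48, 26, 41, 47, 23, 21, 14]
Tree (level-order array): [48, 26, None, 23, 41, 21, None, None, 47, 14]
Rule: An internal node has at least one child.
Per-node child counts:
  node 48: 1 child(ren)
  node 26: 2 child(ren)
  node 23: 1 child(ren)
  node 21: 1 child(ren)
  node 14: 0 child(ren)
  node 41: 1 child(ren)
  node 47: 0 child(ren)
Matching nodes: [48, 26, 23, 21, 41]
Count of internal (non-leaf) nodes: 5


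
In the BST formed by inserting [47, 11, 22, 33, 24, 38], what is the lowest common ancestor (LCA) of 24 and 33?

Tree insertion order: [47, 11, 22, 33, 24, 38]
Tree (level-order array): [47, 11, None, None, 22, None, 33, 24, 38]
In a BST, the LCA of p=24, q=33 is the first node v on the
root-to-leaf path with p <= v <= q (go left if both < v, right if both > v).
Walk from root:
  at 47: both 24 and 33 < 47, go left
  at 11: both 24 and 33 > 11, go right
  at 22: both 24 and 33 > 22, go right
  at 33: 24 <= 33 <= 33, this is the LCA
LCA = 33


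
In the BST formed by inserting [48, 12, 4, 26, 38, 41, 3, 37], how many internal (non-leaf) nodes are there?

Tree built from: [48, 12, 4, 26, 38, 41, 3, 37]
Tree (level-order array): [48, 12, None, 4, 26, 3, None, None, 38, None, None, 37, 41]
Rule: An internal node has at least one child.
Per-node child counts:
  node 48: 1 child(ren)
  node 12: 2 child(ren)
  node 4: 1 child(ren)
  node 3: 0 child(ren)
  node 26: 1 child(ren)
  node 38: 2 child(ren)
  node 37: 0 child(ren)
  node 41: 0 child(ren)
Matching nodes: [48, 12, 4, 26, 38]
Count of internal (non-leaf) nodes: 5


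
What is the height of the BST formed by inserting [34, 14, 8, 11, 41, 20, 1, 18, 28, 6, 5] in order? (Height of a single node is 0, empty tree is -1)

Insertion order: [34, 14, 8, 11, 41, 20, 1, 18, 28, 6, 5]
Tree (level-order array): [34, 14, 41, 8, 20, None, None, 1, 11, 18, 28, None, 6, None, None, None, None, None, None, 5]
Compute height bottom-up (empty subtree = -1):
  height(5) = 1 + max(-1, -1) = 0
  height(6) = 1 + max(0, -1) = 1
  height(1) = 1 + max(-1, 1) = 2
  height(11) = 1 + max(-1, -1) = 0
  height(8) = 1 + max(2, 0) = 3
  height(18) = 1 + max(-1, -1) = 0
  height(28) = 1 + max(-1, -1) = 0
  height(20) = 1 + max(0, 0) = 1
  height(14) = 1 + max(3, 1) = 4
  height(41) = 1 + max(-1, -1) = 0
  height(34) = 1 + max(4, 0) = 5
Height = 5


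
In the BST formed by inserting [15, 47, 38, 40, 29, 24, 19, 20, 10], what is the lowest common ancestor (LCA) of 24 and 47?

Tree insertion order: [15, 47, 38, 40, 29, 24, 19, 20, 10]
Tree (level-order array): [15, 10, 47, None, None, 38, None, 29, 40, 24, None, None, None, 19, None, None, 20]
In a BST, the LCA of p=24, q=47 is the first node v on the
root-to-leaf path with p <= v <= q (go left if both < v, right if both > v).
Walk from root:
  at 15: both 24 and 47 > 15, go right
  at 47: 24 <= 47 <= 47, this is the LCA
LCA = 47


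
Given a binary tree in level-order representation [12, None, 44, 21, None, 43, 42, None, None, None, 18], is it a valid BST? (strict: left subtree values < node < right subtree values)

Level-order array: [12, None, 44, 21, None, 43, 42, None, None, None, 18]
Validate using subtree bounds (lo, hi): at each node, require lo < value < hi,
then recurse left with hi=value and right with lo=value.
Preorder trace (stopping at first violation):
  at node 12 with bounds (-inf, +inf): OK
  at node 44 with bounds (12, +inf): OK
  at node 21 with bounds (12, 44): OK
  at node 43 with bounds (12, 21): VIOLATION
Node 43 violates its bound: not (12 < 43 < 21).
Result: Not a valid BST


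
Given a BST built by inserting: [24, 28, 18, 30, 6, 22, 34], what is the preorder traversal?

Tree insertion order: [24, 28, 18, 30, 6, 22, 34]
Tree (level-order array): [24, 18, 28, 6, 22, None, 30, None, None, None, None, None, 34]
Preorder traversal: [24, 18, 6, 22, 28, 30, 34]


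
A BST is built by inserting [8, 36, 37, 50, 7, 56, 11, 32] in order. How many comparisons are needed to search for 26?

Search path for 26: 8 -> 36 -> 11 -> 32
Found: False
Comparisons: 4


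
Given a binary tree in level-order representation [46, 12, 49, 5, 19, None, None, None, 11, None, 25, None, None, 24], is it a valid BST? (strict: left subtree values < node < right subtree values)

Level-order array: [46, 12, 49, 5, 19, None, None, None, 11, None, 25, None, None, 24]
Validate using subtree bounds (lo, hi): at each node, require lo < value < hi,
then recurse left with hi=value and right with lo=value.
Preorder trace (stopping at first violation):
  at node 46 with bounds (-inf, +inf): OK
  at node 12 with bounds (-inf, 46): OK
  at node 5 with bounds (-inf, 12): OK
  at node 11 with bounds (5, 12): OK
  at node 19 with bounds (12, 46): OK
  at node 25 with bounds (19, 46): OK
  at node 24 with bounds (19, 25): OK
  at node 49 with bounds (46, +inf): OK
No violation found at any node.
Result: Valid BST


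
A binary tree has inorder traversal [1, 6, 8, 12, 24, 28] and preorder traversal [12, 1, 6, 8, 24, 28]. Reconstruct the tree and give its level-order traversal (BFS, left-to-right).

Inorder:  [1, 6, 8, 12, 24, 28]
Preorder: [12, 1, 6, 8, 24, 28]
Algorithm: preorder visits root first, so consume preorder in order;
for each root, split the current inorder slice at that value into
left-subtree inorder and right-subtree inorder, then recurse.
Recursive splits:
  root=12; inorder splits into left=[1, 6, 8], right=[24, 28]
  root=1; inorder splits into left=[], right=[6, 8]
  root=6; inorder splits into left=[], right=[8]
  root=8; inorder splits into left=[], right=[]
  root=24; inorder splits into left=[], right=[28]
  root=28; inorder splits into left=[], right=[]
Reconstructed level-order: [12, 1, 24, 6, 28, 8]


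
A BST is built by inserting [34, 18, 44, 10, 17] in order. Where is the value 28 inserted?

Starting tree (level order): [34, 18, 44, 10, None, None, None, None, 17]
Insertion path: 34 -> 18
Result: insert 28 as right child of 18
Final tree (level order): [34, 18, 44, 10, 28, None, None, None, 17]


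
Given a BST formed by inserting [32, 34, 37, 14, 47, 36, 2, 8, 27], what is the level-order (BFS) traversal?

Tree insertion order: [32, 34, 37, 14, 47, 36, 2, 8, 27]
Tree (level-order array): [32, 14, 34, 2, 27, None, 37, None, 8, None, None, 36, 47]
BFS from the root, enqueuing left then right child of each popped node:
  queue [32] -> pop 32, enqueue [14, 34], visited so far: [32]
  queue [14, 34] -> pop 14, enqueue [2, 27], visited so far: [32, 14]
  queue [34, 2, 27] -> pop 34, enqueue [37], visited so far: [32, 14, 34]
  queue [2, 27, 37] -> pop 2, enqueue [8], visited so far: [32, 14, 34, 2]
  queue [27, 37, 8] -> pop 27, enqueue [none], visited so far: [32, 14, 34, 2, 27]
  queue [37, 8] -> pop 37, enqueue [36, 47], visited so far: [32, 14, 34, 2, 27, 37]
  queue [8, 36, 47] -> pop 8, enqueue [none], visited so far: [32, 14, 34, 2, 27, 37, 8]
  queue [36, 47] -> pop 36, enqueue [none], visited so far: [32, 14, 34, 2, 27, 37, 8, 36]
  queue [47] -> pop 47, enqueue [none], visited so far: [32, 14, 34, 2, 27, 37, 8, 36, 47]
Result: [32, 14, 34, 2, 27, 37, 8, 36, 47]


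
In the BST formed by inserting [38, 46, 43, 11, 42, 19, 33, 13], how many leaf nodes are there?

Tree built from: [38, 46, 43, 11, 42, 19, 33, 13]
Tree (level-order array): [38, 11, 46, None, 19, 43, None, 13, 33, 42]
Rule: A leaf has 0 children.
Per-node child counts:
  node 38: 2 child(ren)
  node 11: 1 child(ren)
  node 19: 2 child(ren)
  node 13: 0 child(ren)
  node 33: 0 child(ren)
  node 46: 1 child(ren)
  node 43: 1 child(ren)
  node 42: 0 child(ren)
Matching nodes: [13, 33, 42]
Count of leaf nodes: 3


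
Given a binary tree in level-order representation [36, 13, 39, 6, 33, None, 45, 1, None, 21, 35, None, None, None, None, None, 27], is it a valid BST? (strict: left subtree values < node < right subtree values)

Level-order array: [36, 13, 39, 6, 33, None, 45, 1, None, 21, 35, None, None, None, None, None, 27]
Validate using subtree bounds (lo, hi): at each node, require lo < value < hi,
then recurse left with hi=value and right with lo=value.
Preorder trace (stopping at first violation):
  at node 36 with bounds (-inf, +inf): OK
  at node 13 with bounds (-inf, 36): OK
  at node 6 with bounds (-inf, 13): OK
  at node 1 with bounds (-inf, 6): OK
  at node 33 with bounds (13, 36): OK
  at node 21 with bounds (13, 33): OK
  at node 27 with bounds (21, 33): OK
  at node 35 with bounds (33, 36): OK
  at node 39 with bounds (36, +inf): OK
  at node 45 with bounds (39, +inf): OK
No violation found at any node.
Result: Valid BST


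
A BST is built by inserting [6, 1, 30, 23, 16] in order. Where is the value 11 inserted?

Starting tree (level order): [6, 1, 30, None, None, 23, None, 16]
Insertion path: 6 -> 30 -> 23 -> 16
Result: insert 11 as left child of 16
Final tree (level order): [6, 1, 30, None, None, 23, None, 16, None, 11]


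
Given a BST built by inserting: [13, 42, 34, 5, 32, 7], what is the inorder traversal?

Tree insertion order: [13, 42, 34, 5, 32, 7]
Tree (level-order array): [13, 5, 42, None, 7, 34, None, None, None, 32]
Inorder traversal: [5, 7, 13, 32, 34, 42]


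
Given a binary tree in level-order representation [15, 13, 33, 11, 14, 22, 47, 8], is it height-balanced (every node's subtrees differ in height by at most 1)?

Tree (level-order array): [15, 13, 33, 11, 14, 22, 47, 8]
Definition: a tree is height-balanced if, at every node, |h(left) - h(right)| <= 1 (empty subtree has height -1).
Bottom-up per-node check:
  node 8: h_left=-1, h_right=-1, diff=0 [OK], height=0
  node 11: h_left=0, h_right=-1, diff=1 [OK], height=1
  node 14: h_left=-1, h_right=-1, diff=0 [OK], height=0
  node 13: h_left=1, h_right=0, diff=1 [OK], height=2
  node 22: h_left=-1, h_right=-1, diff=0 [OK], height=0
  node 47: h_left=-1, h_right=-1, diff=0 [OK], height=0
  node 33: h_left=0, h_right=0, diff=0 [OK], height=1
  node 15: h_left=2, h_right=1, diff=1 [OK], height=3
All nodes satisfy the balance condition.
Result: Balanced


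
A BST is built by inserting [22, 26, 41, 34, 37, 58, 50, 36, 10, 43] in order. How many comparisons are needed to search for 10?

Search path for 10: 22 -> 10
Found: True
Comparisons: 2


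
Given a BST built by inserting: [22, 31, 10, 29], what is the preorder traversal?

Tree insertion order: [22, 31, 10, 29]
Tree (level-order array): [22, 10, 31, None, None, 29]
Preorder traversal: [22, 10, 31, 29]


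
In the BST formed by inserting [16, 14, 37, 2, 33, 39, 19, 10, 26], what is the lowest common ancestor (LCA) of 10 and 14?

Tree insertion order: [16, 14, 37, 2, 33, 39, 19, 10, 26]
Tree (level-order array): [16, 14, 37, 2, None, 33, 39, None, 10, 19, None, None, None, None, None, None, 26]
In a BST, the LCA of p=10, q=14 is the first node v on the
root-to-leaf path with p <= v <= q (go left if both < v, right if both > v).
Walk from root:
  at 16: both 10 and 14 < 16, go left
  at 14: 10 <= 14 <= 14, this is the LCA
LCA = 14


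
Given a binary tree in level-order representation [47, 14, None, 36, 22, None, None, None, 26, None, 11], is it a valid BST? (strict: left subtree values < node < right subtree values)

Level-order array: [47, 14, None, 36, 22, None, None, None, 26, None, 11]
Validate using subtree bounds (lo, hi): at each node, require lo < value < hi,
then recurse left with hi=value and right with lo=value.
Preorder trace (stopping at first violation):
  at node 47 with bounds (-inf, +inf): OK
  at node 14 with bounds (-inf, 47): OK
  at node 36 with bounds (-inf, 14): VIOLATION
Node 36 violates its bound: not (-inf < 36 < 14).
Result: Not a valid BST


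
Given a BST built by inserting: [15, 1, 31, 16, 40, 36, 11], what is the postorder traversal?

Tree insertion order: [15, 1, 31, 16, 40, 36, 11]
Tree (level-order array): [15, 1, 31, None, 11, 16, 40, None, None, None, None, 36]
Postorder traversal: [11, 1, 16, 36, 40, 31, 15]


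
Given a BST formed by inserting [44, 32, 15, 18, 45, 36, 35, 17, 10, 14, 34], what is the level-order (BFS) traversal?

Tree insertion order: [44, 32, 15, 18, 45, 36, 35, 17, 10, 14, 34]
Tree (level-order array): [44, 32, 45, 15, 36, None, None, 10, 18, 35, None, None, 14, 17, None, 34]
BFS from the root, enqueuing left then right child of each popped node:
  queue [44] -> pop 44, enqueue [32, 45], visited so far: [44]
  queue [32, 45] -> pop 32, enqueue [15, 36], visited so far: [44, 32]
  queue [45, 15, 36] -> pop 45, enqueue [none], visited so far: [44, 32, 45]
  queue [15, 36] -> pop 15, enqueue [10, 18], visited so far: [44, 32, 45, 15]
  queue [36, 10, 18] -> pop 36, enqueue [35], visited so far: [44, 32, 45, 15, 36]
  queue [10, 18, 35] -> pop 10, enqueue [14], visited so far: [44, 32, 45, 15, 36, 10]
  queue [18, 35, 14] -> pop 18, enqueue [17], visited so far: [44, 32, 45, 15, 36, 10, 18]
  queue [35, 14, 17] -> pop 35, enqueue [34], visited so far: [44, 32, 45, 15, 36, 10, 18, 35]
  queue [14, 17, 34] -> pop 14, enqueue [none], visited so far: [44, 32, 45, 15, 36, 10, 18, 35, 14]
  queue [17, 34] -> pop 17, enqueue [none], visited so far: [44, 32, 45, 15, 36, 10, 18, 35, 14, 17]
  queue [34] -> pop 34, enqueue [none], visited so far: [44, 32, 45, 15, 36, 10, 18, 35, 14, 17, 34]
Result: [44, 32, 45, 15, 36, 10, 18, 35, 14, 17, 34]


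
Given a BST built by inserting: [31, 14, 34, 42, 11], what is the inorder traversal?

Tree insertion order: [31, 14, 34, 42, 11]
Tree (level-order array): [31, 14, 34, 11, None, None, 42]
Inorder traversal: [11, 14, 31, 34, 42]


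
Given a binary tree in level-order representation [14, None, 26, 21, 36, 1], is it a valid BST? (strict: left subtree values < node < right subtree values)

Level-order array: [14, None, 26, 21, 36, 1]
Validate using subtree bounds (lo, hi): at each node, require lo < value < hi,
then recurse left with hi=value and right with lo=value.
Preorder trace (stopping at first violation):
  at node 14 with bounds (-inf, +inf): OK
  at node 26 with bounds (14, +inf): OK
  at node 21 with bounds (14, 26): OK
  at node 1 with bounds (14, 21): VIOLATION
Node 1 violates its bound: not (14 < 1 < 21).
Result: Not a valid BST


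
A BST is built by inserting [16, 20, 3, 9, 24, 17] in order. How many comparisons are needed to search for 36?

Search path for 36: 16 -> 20 -> 24
Found: False
Comparisons: 3


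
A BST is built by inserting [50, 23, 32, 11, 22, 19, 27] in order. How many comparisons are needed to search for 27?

Search path for 27: 50 -> 23 -> 32 -> 27
Found: True
Comparisons: 4


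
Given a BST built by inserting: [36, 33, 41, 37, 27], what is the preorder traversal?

Tree insertion order: [36, 33, 41, 37, 27]
Tree (level-order array): [36, 33, 41, 27, None, 37]
Preorder traversal: [36, 33, 27, 41, 37]


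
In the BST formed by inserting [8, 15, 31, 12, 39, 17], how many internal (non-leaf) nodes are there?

Tree built from: [8, 15, 31, 12, 39, 17]
Tree (level-order array): [8, None, 15, 12, 31, None, None, 17, 39]
Rule: An internal node has at least one child.
Per-node child counts:
  node 8: 1 child(ren)
  node 15: 2 child(ren)
  node 12: 0 child(ren)
  node 31: 2 child(ren)
  node 17: 0 child(ren)
  node 39: 0 child(ren)
Matching nodes: [8, 15, 31]
Count of internal (non-leaf) nodes: 3


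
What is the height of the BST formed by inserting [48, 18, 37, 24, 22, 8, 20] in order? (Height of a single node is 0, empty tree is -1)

Insertion order: [48, 18, 37, 24, 22, 8, 20]
Tree (level-order array): [48, 18, None, 8, 37, None, None, 24, None, 22, None, 20]
Compute height bottom-up (empty subtree = -1):
  height(8) = 1 + max(-1, -1) = 0
  height(20) = 1 + max(-1, -1) = 0
  height(22) = 1 + max(0, -1) = 1
  height(24) = 1 + max(1, -1) = 2
  height(37) = 1 + max(2, -1) = 3
  height(18) = 1 + max(0, 3) = 4
  height(48) = 1 + max(4, -1) = 5
Height = 5


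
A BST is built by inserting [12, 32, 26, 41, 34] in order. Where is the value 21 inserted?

Starting tree (level order): [12, None, 32, 26, 41, None, None, 34]
Insertion path: 12 -> 32 -> 26
Result: insert 21 as left child of 26
Final tree (level order): [12, None, 32, 26, 41, 21, None, 34]


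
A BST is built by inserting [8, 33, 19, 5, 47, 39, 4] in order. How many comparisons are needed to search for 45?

Search path for 45: 8 -> 33 -> 47 -> 39
Found: False
Comparisons: 4


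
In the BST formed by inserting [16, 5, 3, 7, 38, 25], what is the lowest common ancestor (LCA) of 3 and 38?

Tree insertion order: [16, 5, 3, 7, 38, 25]
Tree (level-order array): [16, 5, 38, 3, 7, 25]
In a BST, the LCA of p=3, q=38 is the first node v on the
root-to-leaf path with p <= v <= q (go left if both < v, right if both > v).
Walk from root:
  at 16: 3 <= 16 <= 38, this is the LCA
LCA = 16


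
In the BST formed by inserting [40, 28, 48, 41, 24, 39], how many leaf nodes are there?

Tree built from: [40, 28, 48, 41, 24, 39]
Tree (level-order array): [40, 28, 48, 24, 39, 41]
Rule: A leaf has 0 children.
Per-node child counts:
  node 40: 2 child(ren)
  node 28: 2 child(ren)
  node 24: 0 child(ren)
  node 39: 0 child(ren)
  node 48: 1 child(ren)
  node 41: 0 child(ren)
Matching nodes: [24, 39, 41]
Count of leaf nodes: 3


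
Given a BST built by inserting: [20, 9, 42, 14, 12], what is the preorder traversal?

Tree insertion order: [20, 9, 42, 14, 12]
Tree (level-order array): [20, 9, 42, None, 14, None, None, 12]
Preorder traversal: [20, 9, 14, 12, 42]


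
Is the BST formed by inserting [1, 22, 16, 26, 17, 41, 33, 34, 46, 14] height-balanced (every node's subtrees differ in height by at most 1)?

Tree (level-order array): [1, None, 22, 16, 26, 14, 17, None, 41, None, None, None, None, 33, 46, None, 34]
Definition: a tree is height-balanced if, at every node, |h(left) - h(right)| <= 1 (empty subtree has height -1).
Bottom-up per-node check:
  node 14: h_left=-1, h_right=-1, diff=0 [OK], height=0
  node 17: h_left=-1, h_right=-1, diff=0 [OK], height=0
  node 16: h_left=0, h_right=0, diff=0 [OK], height=1
  node 34: h_left=-1, h_right=-1, diff=0 [OK], height=0
  node 33: h_left=-1, h_right=0, diff=1 [OK], height=1
  node 46: h_left=-1, h_right=-1, diff=0 [OK], height=0
  node 41: h_left=1, h_right=0, diff=1 [OK], height=2
  node 26: h_left=-1, h_right=2, diff=3 [FAIL (|-1-2|=3 > 1)], height=3
  node 22: h_left=1, h_right=3, diff=2 [FAIL (|1-3|=2 > 1)], height=4
  node 1: h_left=-1, h_right=4, diff=5 [FAIL (|-1-4|=5 > 1)], height=5
Node 26 violates the condition: |-1 - 2| = 3 > 1.
Result: Not balanced


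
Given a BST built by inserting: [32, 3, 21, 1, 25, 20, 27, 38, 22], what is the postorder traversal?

Tree insertion order: [32, 3, 21, 1, 25, 20, 27, 38, 22]
Tree (level-order array): [32, 3, 38, 1, 21, None, None, None, None, 20, 25, None, None, 22, 27]
Postorder traversal: [1, 20, 22, 27, 25, 21, 3, 38, 32]


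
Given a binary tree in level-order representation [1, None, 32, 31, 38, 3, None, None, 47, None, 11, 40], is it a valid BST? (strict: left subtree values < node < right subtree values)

Level-order array: [1, None, 32, 31, 38, 3, None, None, 47, None, 11, 40]
Validate using subtree bounds (lo, hi): at each node, require lo < value < hi,
then recurse left with hi=value and right with lo=value.
Preorder trace (stopping at first violation):
  at node 1 with bounds (-inf, +inf): OK
  at node 32 with bounds (1, +inf): OK
  at node 31 with bounds (1, 32): OK
  at node 3 with bounds (1, 31): OK
  at node 11 with bounds (3, 31): OK
  at node 38 with bounds (32, +inf): OK
  at node 47 with bounds (38, +inf): OK
  at node 40 with bounds (38, 47): OK
No violation found at any node.
Result: Valid BST


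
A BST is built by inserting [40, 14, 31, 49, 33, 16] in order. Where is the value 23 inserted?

Starting tree (level order): [40, 14, 49, None, 31, None, None, 16, 33]
Insertion path: 40 -> 14 -> 31 -> 16
Result: insert 23 as right child of 16
Final tree (level order): [40, 14, 49, None, 31, None, None, 16, 33, None, 23]


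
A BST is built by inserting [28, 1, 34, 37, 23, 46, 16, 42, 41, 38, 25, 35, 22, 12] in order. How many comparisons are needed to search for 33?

Search path for 33: 28 -> 34
Found: False
Comparisons: 2


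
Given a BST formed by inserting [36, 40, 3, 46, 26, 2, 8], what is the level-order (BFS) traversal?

Tree insertion order: [36, 40, 3, 46, 26, 2, 8]
Tree (level-order array): [36, 3, 40, 2, 26, None, 46, None, None, 8]
BFS from the root, enqueuing left then right child of each popped node:
  queue [36] -> pop 36, enqueue [3, 40], visited so far: [36]
  queue [3, 40] -> pop 3, enqueue [2, 26], visited so far: [36, 3]
  queue [40, 2, 26] -> pop 40, enqueue [46], visited so far: [36, 3, 40]
  queue [2, 26, 46] -> pop 2, enqueue [none], visited so far: [36, 3, 40, 2]
  queue [26, 46] -> pop 26, enqueue [8], visited so far: [36, 3, 40, 2, 26]
  queue [46, 8] -> pop 46, enqueue [none], visited so far: [36, 3, 40, 2, 26, 46]
  queue [8] -> pop 8, enqueue [none], visited so far: [36, 3, 40, 2, 26, 46, 8]
Result: [36, 3, 40, 2, 26, 46, 8]


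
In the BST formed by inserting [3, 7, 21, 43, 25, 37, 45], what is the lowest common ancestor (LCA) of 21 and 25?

Tree insertion order: [3, 7, 21, 43, 25, 37, 45]
Tree (level-order array): [3, None, 7, None, 21, None, 43, 25, 45, None, 37]
In a BST, the LCA of p=21, q=25 is the first node v on the
root-to-leaf path with p <= v <= q (go left if both < v, right if both > v).
Walk from root:
  at 3: both 21 and 25 > 3, go right
  at 7: both 21 and 25 > 7, go right
  at 21: 21 <= 21 <= 25, this is the LCA
LCA = 21


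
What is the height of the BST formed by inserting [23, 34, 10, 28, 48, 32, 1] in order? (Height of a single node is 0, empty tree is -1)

Insertion order: [23, 34, 10, 28, 48, 32, 1]
Tree (level-order array): [23, 10, 34, 1, None, 28, 48, None, None, None, 32]
Compute height bottom-up (empty subtree = -1):
  height(1) = 1 + max(-1, -1) = 0
  height(10) = 1 + max(0, -1) = 1
  height(32) = 1 + max(-1, -1) = 0
  height(28) = 1 + max(-1, 0) = 1
  height(48) = 1 + max(-1, -1) = 0
  height(34) = 1 + max(1, 0) = 2
  height(23) = 1 + max(1, 2) = 3
Height = 3


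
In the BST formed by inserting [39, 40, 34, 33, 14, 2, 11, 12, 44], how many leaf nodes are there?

Tree built from: [39, 40, 34, 33, 14, 2, 11, 12, 44]
Tree (level-order array): [39, 34, 40, 33, None, None, 44, 14, None, None, None, 2, None, None, 11, None, 12]
Rule: A leaf has 0 children.
Per-node child counts:
  node 39: 2 child(ren)
  node 34: 1 child(ren)
  node 33: 1 child(ren)
  node 14: 1 child(ren)
  node 2: 1 child(ren)
  node 11: 1 child(ren)
  node 12: 0 child(ren)
  node 40: 1 child(ren)
  node 44: 0 child(ren)
Matching nodes: [12, 44]
Count of leaf nodes: 2


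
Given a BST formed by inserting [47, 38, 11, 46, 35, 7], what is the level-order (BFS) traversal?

Tree insertion order: [47, 38, 11, 46, 35, 7]
Tree (level-order array): [47, 38, None, 11, 46, 7, 35]
BFS from the root, enqueuing left then right child of each popped node:
  queue [47] -> pop 47, enqueue [38], visited so far: [47]
  queue [38] -> pop 38, enqueue [11, 46], visited so far: [47, 38]
  queue [11, 46] -> pop 11, enqueue [7, 35], visited so far: [47, 38, 11]
  queue [46, 7, 35] -> pop 46, enqueue [none], visited so far: [47, 38, 11, 46]
  queue [7, 35] -> pop 7, enqueue [none], visited so far: [47, 38, 11, 46, 7]
  queue [35] -> pop 35, enqueue [none], visited so far: [47, 38, 11, 46, 7, 35]
Result: [47, 38, 11, 46, 7, 35]


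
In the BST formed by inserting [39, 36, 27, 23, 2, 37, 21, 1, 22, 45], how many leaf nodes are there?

Tree built from: [39, 36, 27, 23, 2, 37, 21, 1, 22, 45]
Tree (level-order array): [39, 36, 45, 27, 37, None, None, 23, None, None, None, 2, None, 1, 21, None, None, None, 22]
Rule: A leaf has 0 children.
Per-node child counts:
  node 39: 2 child(ren)
  node 36: 2 child(ren)
  node 27: 1 child(ren)
  node 23: 1 child(ren)
  node 2: 2 child(ren)
  node 1: 0 child(ren)
  node 21: 1 child(ren)
  node 22: 0 child(ren)
  node 37: 0 child(ren)
  node 45: 0 child(ren)
Matching nodes: [1, 22, 37, 45]
Count of leaf nodes: 4


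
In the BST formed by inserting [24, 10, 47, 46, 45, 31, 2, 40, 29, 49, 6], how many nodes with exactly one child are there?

Tree built from: [24, 10, 47, 46, 45, 31, 2, 40, 29, 49, 6]
Tree (level-order array): [24, 10, 47, 2, None, 46, 49, None, 6, 45, None, None, None, None, None, 31, None, 29, 40]
Rule: These are nodes with exactly 1 non-null child.
Per-node child counts:
  node 24: 2 child(ren)
  node 10: 1 child(ren)
  node 2: 1 child(ren)
  node 6: 0 child(ren)
  node 47: 2 child(ren)
  node 46: 1 child(ren)
  node 45: 1 child(ren)
  node 31: 2 child(ren)
  node 29: 0 child(ren)
  node 40: 0 child(ren)
  node 49: 0 child(ren)
Matching nodes: [10, 2, 46, 45]
Count of nodes with exactly one child: 4


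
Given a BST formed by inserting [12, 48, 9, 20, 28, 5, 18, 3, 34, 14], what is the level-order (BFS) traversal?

Tree insertion order: [12, 48, 9, 20, 28, 5, 18, 3, 34, 14]
Tree (level-order array): [12, 9, 48, 5, None, 20, None, 3, None, 18, 28, None, None, 14, None, None, 34]
BFS from the root, enqueuing left then right child of each popped node:
  queue [12] -> pop 12, enqueue [9, 48], visited so far: [12]
  queue [9, 48] -> pop 9, enqueue [5], visited so far: [12, 9]
  queue [48, 5] -> pop 48, enqueue [20], visited so far: [12, 9, 48]
  queue [5, 20] -> pop 5, enqueue [3], visited so far: [12, 9, 48, 5]
  queue [20, 3] -> pop 20, enqueue [18, 28], visited so far: [12, 9, 48, 5, 20]
  queue [3, 18, 28] -> pop 3, enqueue [none], visited so far: [12, 9, 48, 5, 20, 3]
  queue [18, 28] -> pop 18, enqueue [14], visited so far: [12, 9, 48, 5, 20, 3, 18]
  queue [28, 14] -> pop 28, enqueue [34], visited so far: [12, 9, 48, 5, 20, 3, 18, 28]
  queue [14, 34] -> pop 14, enqueue [none], visited so far: [12, 9, 48, 5, 20, 3, 18, 28, 14]
  queue [34] -> pop 34, enqueue [none], visited so far: [12, 9, 48, 5, 20, 3, 18, 28, 14, 34]
Result: [12, 9, 48, 5, 20, 3, 18, 28, 14, 34]
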